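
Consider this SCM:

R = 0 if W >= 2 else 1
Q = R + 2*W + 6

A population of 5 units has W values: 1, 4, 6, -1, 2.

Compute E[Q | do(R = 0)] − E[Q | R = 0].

-3.2

do(R=0) breaks R's dependence on W. With R=0 fixed, Q across the units is 8, 14, 18, 4, 10, mean 10.8.
E[Q|R=0] averages over only the 3 units with R=0 (W = 4, 6, 2): Q = 14, 18, 10, mean 14.
Difference = 10.8 − 14 = -3.2.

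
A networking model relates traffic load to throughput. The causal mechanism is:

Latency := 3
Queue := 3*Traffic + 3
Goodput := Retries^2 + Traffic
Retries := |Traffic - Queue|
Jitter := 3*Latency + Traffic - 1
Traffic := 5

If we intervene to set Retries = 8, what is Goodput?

69

Under do(Retries=8), the mechanism Retries := |Traffic - Queue| is discarded; Retries is fixed at 8.
Goodput = Retries^2 + Traffic  [with Retries=8, Traffic=5]  = 69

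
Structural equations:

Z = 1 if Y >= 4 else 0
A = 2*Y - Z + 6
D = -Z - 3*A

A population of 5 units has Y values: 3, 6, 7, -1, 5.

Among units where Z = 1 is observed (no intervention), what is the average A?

E[A|Z=1] averages over only the 3 units with Z=1 (Y = 6, 7, 5): A = 17, 19, 15, mean 17.

17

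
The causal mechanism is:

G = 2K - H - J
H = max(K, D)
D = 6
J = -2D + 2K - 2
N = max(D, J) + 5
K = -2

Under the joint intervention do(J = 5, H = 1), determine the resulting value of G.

-10

The joint intervention fixes J = 5, H = 1, removing each variable's own equation.
G = 2K - H - J  [with K=-2, H=1, J=5]  = -10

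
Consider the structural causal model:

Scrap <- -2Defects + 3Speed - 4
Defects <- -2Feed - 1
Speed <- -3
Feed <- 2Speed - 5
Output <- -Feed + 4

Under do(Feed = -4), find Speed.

-3

Under do(Feed=-4), the mechanism Feed <- 2Speed - 5 is discarded; Feed is fixed at -4.
Speed is not downstream of the intervention, so its value is determined by the original equations.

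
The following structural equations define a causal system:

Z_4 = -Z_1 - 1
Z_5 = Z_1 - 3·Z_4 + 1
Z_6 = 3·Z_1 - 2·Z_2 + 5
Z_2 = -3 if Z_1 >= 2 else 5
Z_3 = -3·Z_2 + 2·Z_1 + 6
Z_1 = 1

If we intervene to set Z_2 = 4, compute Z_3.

-4

The intervention breaks the incoming arrows to Z_2: Z_2 = -3 if Z_1 >= 2 else 5 no longer applies, and Z_2 = 4.
Z_3 = -3·Z_2 + 2·Z_1 + 6  [with Z_2=4, Z_1=1]  = -4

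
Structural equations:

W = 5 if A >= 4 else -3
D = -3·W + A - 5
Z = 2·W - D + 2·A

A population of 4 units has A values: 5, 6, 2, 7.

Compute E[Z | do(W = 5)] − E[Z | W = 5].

do(W=5) breaks W's dependence on A. With W=5 fixed, Z across the units is 35, 36, 32, 37, mean 35.
Conditioning on W=5 selects the 3 unit(s) with A ∈ {5, 6, 7}. Their Z values: 35, 36, 37. Mean = 36.
Difference = 35 − 36 = -1.

-1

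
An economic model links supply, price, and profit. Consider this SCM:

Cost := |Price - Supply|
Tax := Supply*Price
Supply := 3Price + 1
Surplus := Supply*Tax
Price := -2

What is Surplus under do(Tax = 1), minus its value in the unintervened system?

45

Intervening sets Tax = 1 and removes its equation (Tax := Supply*Price).
Supply = 3Price + 1  [with Price=-2]  = -5
Surplus = Supply*Tax  [with Supply=-5, Tax=1]  = -5
Without intervention: Supply = 3Price + 1  [with Price=-2]  = -5; Tax = Supply*Price  [with Supply=-5, Price=-2]  = 10; Surplus = Supply*Tax  [with Supply=-5, Tax=10]  = -50.
Change = -5 − (-50) = 45.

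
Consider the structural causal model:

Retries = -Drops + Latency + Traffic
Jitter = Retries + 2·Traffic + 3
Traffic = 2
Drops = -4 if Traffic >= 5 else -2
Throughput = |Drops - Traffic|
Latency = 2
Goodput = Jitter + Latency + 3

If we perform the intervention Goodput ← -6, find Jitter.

13

The intervention breaks the incoming arrows to Goodput: Goodput = Jitter + Latency + 3 no longer applies, and Goodput = -6.
Jitter is not downstream of the intervention, so its value is determined by the original equations.
Drops = -4 if Traffic >= 5 else -2  [with Traffic=2]  = -2
Retries = -Drops + Latency + Traffic  [with Drops=-2, Latency=2, Traffic=2]  = 6
Jitter = Retries + 2·Traffic + 3  [with Retries=6, Traffic=2]  = 13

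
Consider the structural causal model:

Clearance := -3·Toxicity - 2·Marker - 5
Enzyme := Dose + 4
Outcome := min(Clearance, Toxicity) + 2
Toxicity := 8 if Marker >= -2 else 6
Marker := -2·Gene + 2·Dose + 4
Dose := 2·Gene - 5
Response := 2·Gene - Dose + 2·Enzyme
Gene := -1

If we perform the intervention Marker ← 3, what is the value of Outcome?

-33

do(Marker=3) replaces the equation Marker := -2·Gene + 2·Dose + 4 with the constant Marker = 3.
Toxicity = 8 if Marker >= -2 else 6  [with Marker=3]  = 8
Clearance = -3·Toxicity - 2·Marker - 5  [with Toxicity=8, Marker=3]  = -35
Outcome = min(Clearance, Toxicity) + 2  [with Clearance=-35, Toxicity=8]  = -33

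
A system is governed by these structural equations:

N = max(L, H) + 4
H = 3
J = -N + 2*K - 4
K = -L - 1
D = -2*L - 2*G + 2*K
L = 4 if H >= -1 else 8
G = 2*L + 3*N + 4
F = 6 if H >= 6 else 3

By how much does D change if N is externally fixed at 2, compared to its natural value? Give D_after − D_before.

36

The intervention breaks the incoming arrows to N: N = max(L, H) + 4 no longer applies, and N = 2.
L = 4 if H >= -1 else 8  [with H=3]  = 4
G = 2*L + 3*N + 4  [with L=4, N=2]  = 18
K = -L - 1  [with L=4]  = -5
D = -2*L - 2*G + 2*K  [with L=4, G=18, K=-5]  = -54
Without intervention: L = 4 if H >= -1 else 8  [with H=3]  = 4; N = max(L, H) + 4  [with L=4, H=3]  = 8; G = 2*L + 3*N + 4  [with L=4, N=8]  = 36; K = -L - 1  [with L=4]  = -5; D = -2*L - 2*G + 2*K  [with L=4, G=36, K=-5]  = -90.
Change = -54 − (-90) = 36.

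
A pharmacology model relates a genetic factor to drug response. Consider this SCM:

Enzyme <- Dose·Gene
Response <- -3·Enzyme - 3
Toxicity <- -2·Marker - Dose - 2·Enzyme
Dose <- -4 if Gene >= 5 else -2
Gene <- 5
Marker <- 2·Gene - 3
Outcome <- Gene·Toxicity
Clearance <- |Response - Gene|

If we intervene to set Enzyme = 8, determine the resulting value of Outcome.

-130

The intervention breaks the incoming arrows to Enzyme: Enzyme <- Dose·Gene no longer applies, and Enzyme = 8.
Dose = -4 if Gene >= 5 else -2  [with Gene=5]  = -4
Marker = 2·Gene - 3  [with Gene=5]  = 7
Toxicity = -2·Marker - Dose - 2·Enzyme  [with Marker=7, Dose=-4, Enzyme=8]  = -26
Outcome = Gene·Toxicity  [with Gene=5, Toxicity=-26]  = -130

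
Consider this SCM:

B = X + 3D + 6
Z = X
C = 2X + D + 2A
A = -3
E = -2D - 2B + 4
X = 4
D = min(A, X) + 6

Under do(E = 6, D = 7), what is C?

Under do(E = 6, D = 7), each intervened variable's structural equation is replaced by its fixed value.
C = 2X + D + 2A  [with X=4, D=7, A=-3]  = 9

9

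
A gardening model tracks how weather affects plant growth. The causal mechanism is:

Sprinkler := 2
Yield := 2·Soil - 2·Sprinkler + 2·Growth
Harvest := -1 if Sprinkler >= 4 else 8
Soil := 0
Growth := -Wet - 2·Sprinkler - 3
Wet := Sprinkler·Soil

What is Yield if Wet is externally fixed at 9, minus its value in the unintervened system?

do(Wet=9) replaces the equation Wet := Sprinkler·Soil with the constant Wet = 9.
Growth = -Wet - 2·Sprinkler - 3  [with Wet=9, Sprinkler=2]  = -16
Yield = 2·Soil - 2·Sprinkler + 2·Growth  [with Soil=0, Sprinkler=2, Growth=-16]  = -36
Without intervention: Wet = Sprinkler·Soil  [with Sprinkler=2, Soil=0]  = 0; Growth = -Wet - 2·Sprinkler - 3  [with Wet=0, Sprinkler=2]  = -7; Yield = 2·Soil - 2·Sprinkler + 2·Growth  [with Soil=0, Sprinkler=2, Growth=-7]  = -18.
Change = -36 − (-18) = -18.

-18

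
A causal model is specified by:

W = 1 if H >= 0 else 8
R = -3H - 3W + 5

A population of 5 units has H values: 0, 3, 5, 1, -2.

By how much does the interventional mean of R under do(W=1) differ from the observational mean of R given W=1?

do(W=1) breaks W's dependence on H. With W=1 fixed, R across the units is 2, -7, -13, -1, 8, mean -2.2.
E[R|W=1] averages over only the 4 units with W=1 (H = 0, 3, 5, 1): R = 2, -7, -13, -1, mean -4.75.
Difference = -2.2 − (-4.75) = 2.55.

2.55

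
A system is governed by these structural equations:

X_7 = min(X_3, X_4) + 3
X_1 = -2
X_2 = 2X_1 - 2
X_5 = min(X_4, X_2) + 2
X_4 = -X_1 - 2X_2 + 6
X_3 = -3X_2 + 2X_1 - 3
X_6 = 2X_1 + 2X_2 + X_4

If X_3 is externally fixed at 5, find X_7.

8

The intervention breaks the incoming arrows to X_3: X_3 = -3X_2 + 2X_1 - 3 no longer applies, and X_3 = 5.
X_2 = 2X_1 - 2  [with X_1=-2]  = -6
X_4 = -X_1 - 2X_2 + 6  [with X_1=-2, X_2=-6]  = 20
X_7 = min(X_3, X_4) + 3  [with X_3=5, X_4=20]  = 8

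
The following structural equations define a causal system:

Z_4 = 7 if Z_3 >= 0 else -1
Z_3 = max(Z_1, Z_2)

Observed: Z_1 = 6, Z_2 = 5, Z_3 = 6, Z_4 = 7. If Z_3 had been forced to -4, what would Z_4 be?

The intervention breaks the incoming arrows to Z_3: Z_3 = max(Z_1, Z_2) no longer applies, and Z_3 = -4.
Z_4 = 7 if Z_3 >= 0 else -1  [with Z_3=-4]  = -1

-1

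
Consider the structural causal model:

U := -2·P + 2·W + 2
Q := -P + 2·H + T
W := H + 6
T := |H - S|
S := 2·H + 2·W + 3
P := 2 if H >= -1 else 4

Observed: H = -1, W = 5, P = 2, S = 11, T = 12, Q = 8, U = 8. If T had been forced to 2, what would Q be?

-2

The intervention breaks the incoming arrows to T: T := |H - S| no longer applies, and T = 2.
P = 2 if H >= -1 else 4  [with H=-1]  = 2
Q = -P + 2·H + T  [with P=2, H=-1, T=2]  = -2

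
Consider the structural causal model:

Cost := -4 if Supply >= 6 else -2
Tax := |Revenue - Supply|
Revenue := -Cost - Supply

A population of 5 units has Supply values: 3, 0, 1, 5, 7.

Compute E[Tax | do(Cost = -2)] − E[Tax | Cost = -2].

Every unit gets Cost=-2 under the intervention. Tax values become 4, 2, 0, 8, 12; E[Tax|do(Cost=-2)] = 5.2.
Conditioning on Cost=-2 selects the 4 unit(s) with Supply ∈ {3, 0, 1, 5}. Their Tax values: 4, 2, 0, 8. Mean = 3.5.
Difference = 5.2 − 3.5 = 1.7.

1.7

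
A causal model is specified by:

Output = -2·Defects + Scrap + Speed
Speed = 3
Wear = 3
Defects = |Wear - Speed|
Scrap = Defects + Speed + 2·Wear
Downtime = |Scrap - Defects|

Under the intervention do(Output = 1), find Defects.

0

do(Output=1) replaces the equation Output = -2·Defects + Scrap + Speed with the constant Output = 1.
Defects is not downstream of the intervention, so its value is determined by the original equations.
Defects = |Wear - Speed|  [with Wear=3, Speed=3]  = 0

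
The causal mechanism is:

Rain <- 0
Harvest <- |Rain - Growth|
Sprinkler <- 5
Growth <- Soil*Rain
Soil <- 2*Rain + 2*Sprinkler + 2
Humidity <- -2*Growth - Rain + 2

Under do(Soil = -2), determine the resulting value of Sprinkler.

5

Under do(Soil=-2), the mechanism Soil <- 2*Rain + 2*Sprinkler + 2 is discarded; Soil is fixed at -2.
Since Sprinkler is not a descendant of the intervened variable, it is unaffected.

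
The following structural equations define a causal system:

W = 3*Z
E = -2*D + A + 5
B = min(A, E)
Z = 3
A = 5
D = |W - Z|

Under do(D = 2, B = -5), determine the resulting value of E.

Setting D = 2, B = -5 by intervention discards those variables' equations.
E = -2*D + A + 5  [with D=2, A=5]  = 6

6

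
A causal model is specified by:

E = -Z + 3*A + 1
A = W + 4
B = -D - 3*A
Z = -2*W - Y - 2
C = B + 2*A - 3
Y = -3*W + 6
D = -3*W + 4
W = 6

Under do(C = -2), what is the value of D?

-14

Under do(C=-2), the mechanism C = B + 2*A - 3 is discarded; C is fixed at -2.
No directed path runs from C to D, so D keeps its natural value.
D = -3*W + 4  [with W=6]  = -14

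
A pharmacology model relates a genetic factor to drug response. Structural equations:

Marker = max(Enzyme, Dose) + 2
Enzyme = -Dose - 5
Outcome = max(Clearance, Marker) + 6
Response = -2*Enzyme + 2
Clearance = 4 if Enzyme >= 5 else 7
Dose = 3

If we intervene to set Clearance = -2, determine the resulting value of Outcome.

11

The intervention breaks the incoming arrows to Clearance: Clearance = 4 if Enzyme >= 5 else 7 no longer applies, and Clearance = -2.
Enzyme = -Dose - 5  [with Dose=3]  = -8
Marker = max(Enzyme, Dose) + 2  [with Enzyme=-8, Dose=3]  = 5
Outcome = max(Clearance, Marker) + 6  [with Clearance=-2, Marker=5]  = 11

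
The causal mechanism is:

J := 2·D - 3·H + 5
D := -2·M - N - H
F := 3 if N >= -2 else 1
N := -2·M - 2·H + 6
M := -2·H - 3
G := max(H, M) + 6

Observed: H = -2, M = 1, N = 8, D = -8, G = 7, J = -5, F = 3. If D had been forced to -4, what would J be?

Under do(D=-4), the mechanism D := -2·M - N - H is discarded; D is fixed at -4.
J = 2·D - 3·H + 5  [with D=-4, H=-2]  = 3

3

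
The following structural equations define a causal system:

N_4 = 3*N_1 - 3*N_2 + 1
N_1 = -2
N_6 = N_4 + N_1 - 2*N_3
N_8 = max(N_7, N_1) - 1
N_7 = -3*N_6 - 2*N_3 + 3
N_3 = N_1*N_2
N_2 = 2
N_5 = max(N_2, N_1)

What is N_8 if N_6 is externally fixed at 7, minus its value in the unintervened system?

Intervening sets N_6 = 7 and removes its equation (N_6 = N_4 + N_1 - 2*N_3).
N_3 = N_1*N_2  [with N_1=-2, N_2=2]  = -4
N_7 = -3*N_6 - 2*N_3 + 3  [with N_6=7, N_3=-4]  = -10
N_8 = max(N_7, N_1) - 1  [with N_7=-10, N_1=-2]  = -3
Without intervention: N_3 = N_1*N_2  [with N_1=-2, N_2=2]  = -4; N_4 = 3*N_1 - 3*N_2 + 1  [with N_1=-2, N_2=2]  = -11; N_6 = N_4 + N_1 - 2*N_3  [with N_4=-11, N_1=-2, N_3=-4]  = -5; N_7 = -3*N_6 - 2*N_3 + 3  [with N_6=-5, N_3=-4]  = 26; N_8 = max(N_7, N_1) - 1  [with N_7=26, N_1=-2]  = 25.
Change = -3 − 25 = -28.

-28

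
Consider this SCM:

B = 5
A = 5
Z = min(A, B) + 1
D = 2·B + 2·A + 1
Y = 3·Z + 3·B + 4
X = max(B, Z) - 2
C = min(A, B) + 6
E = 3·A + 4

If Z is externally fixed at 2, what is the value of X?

The intervention breaks the incoming arrows to Z: Z = min(A, B) + 1 no longer applies, and Z = 2.
X = max(B, Z) - 2  [with B=5, Z=2]  = 3

3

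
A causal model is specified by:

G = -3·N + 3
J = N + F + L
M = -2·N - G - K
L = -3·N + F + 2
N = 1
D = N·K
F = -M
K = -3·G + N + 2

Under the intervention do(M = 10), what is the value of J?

-20

do(M=10) replaces the equation M = -2·N - G - K with the constant M = 10.
F = -M  [with M=10]  = -10
L = -3·N + F + 2  [with N=1, F=-10]  = -11
J = N + F + L  [with N=1, F=-10, L=-11]  = -20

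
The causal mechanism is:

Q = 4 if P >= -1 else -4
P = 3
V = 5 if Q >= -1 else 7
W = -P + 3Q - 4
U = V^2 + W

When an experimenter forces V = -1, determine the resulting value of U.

Intervening sets V = -1 and removes its equation (V = 5 if Q >= -1 else 7).
Q = 4 if P >= -1 else -4  [with P=3]  = 4
W = -P + 3Q - 4  [with P=3, Q=4]  = 5
U = V^2 + W  [with V=-1, W=5]  = 6

6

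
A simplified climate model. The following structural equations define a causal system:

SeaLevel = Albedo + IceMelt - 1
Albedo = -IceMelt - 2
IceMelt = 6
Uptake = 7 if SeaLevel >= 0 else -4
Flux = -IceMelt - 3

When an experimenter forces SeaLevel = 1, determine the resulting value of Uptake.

do(SeaLevel=1) replaces the equation SeaLevel = Albedo + IceMelt - 1 with the constant SeaLevel = 1.
Uptake = 7 if SeaLevel >= 0 else -4  [with SeaLevel=1]  = 7

7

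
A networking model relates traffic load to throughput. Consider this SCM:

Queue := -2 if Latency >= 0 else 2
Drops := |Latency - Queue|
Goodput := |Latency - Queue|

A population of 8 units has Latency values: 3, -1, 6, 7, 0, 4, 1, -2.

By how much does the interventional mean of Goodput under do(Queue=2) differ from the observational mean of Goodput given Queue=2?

do(Queue=2) breaks Queue's dependence on Latency. With Queue=2 fixed, Goodput across the units is 1, 3, 4, 5, 2, 2, 1, 4, mean 2.75.
Conditioning on Queue=2 selects the 2 unit(s) with Latency ∈ {-1, -2}. Their Goodput values: 3, 4. Mean = 3.5.
Difference = 2.75 − 3.5 = -0.75.

-0.75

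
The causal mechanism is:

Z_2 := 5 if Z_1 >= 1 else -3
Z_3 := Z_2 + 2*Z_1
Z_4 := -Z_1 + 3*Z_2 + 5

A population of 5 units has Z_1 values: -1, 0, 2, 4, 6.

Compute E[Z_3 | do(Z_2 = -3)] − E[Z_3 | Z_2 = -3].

5.4

Every unit gets Z_2=-3 under the intervention. Z_3 values become -5, -3, 1, 5, 9; E[Z_3|do(Z_2=-3)] = 1.4.
Observing Z_2=-3 restricts to units where Z_2's equation naturally yields -3: Z_1 ∈ {-1, 0}. In that subpopulation Z_3 = -5, -3, mean -4.
Difference = 1.4 − (-4) = 5.4.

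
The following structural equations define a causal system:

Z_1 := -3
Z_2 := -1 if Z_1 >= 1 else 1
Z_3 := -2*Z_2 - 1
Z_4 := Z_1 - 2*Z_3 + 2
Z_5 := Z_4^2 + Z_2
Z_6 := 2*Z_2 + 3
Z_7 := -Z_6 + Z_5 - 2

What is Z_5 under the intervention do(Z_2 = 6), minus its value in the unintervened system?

605

do(Z_2=6) replaces the equation Z_2 := -1 if Z_1 >= 1 else 1 with the constant Z_2 = 6.
Z_3 = -2*Z_2 - 1  [with Z_2=6]  = -13
Z_4 = Z_1 - 2*Z_3 + 2  [with Z_1=-3, Z_3=-13]  = 25
Z_5 = Z_4^2 + Z_2  [with Z_4=25, Z_2=6]  = 631
Without intervention: Z_2 = -1 if Z_1 >= 1 else 1  [with Z_1=-3]  = 1; Z_3 = -2*Z_2 - 1  [with Z_2=1]  = -3; Z_4 = Z_1 - 2*Z_3 + 2  [with Z_1=-3, Z_3=-3]  = 5; Z_5 = Z_4^2 + Z_2  [with Z_4=5, Z_2=1]  = 26.
Change = 631 − 26 = 605.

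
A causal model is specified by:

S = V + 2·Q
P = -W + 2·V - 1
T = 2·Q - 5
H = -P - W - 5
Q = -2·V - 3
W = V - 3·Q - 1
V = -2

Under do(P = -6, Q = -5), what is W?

12

Setting P = -6, Q = -5 by intervention discards those variables' equations.
W = V - 3·Q - 1  [with V=-2, Q=-5]  = 12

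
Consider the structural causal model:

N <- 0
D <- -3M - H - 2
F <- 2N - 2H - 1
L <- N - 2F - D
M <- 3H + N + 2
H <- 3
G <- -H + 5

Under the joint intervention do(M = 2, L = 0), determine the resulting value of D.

-11

The joint intervention fixes M = 2, L = 0, removing each variable's own equation.
D = -3M - H - 2  [with M=2, H=3]  = -11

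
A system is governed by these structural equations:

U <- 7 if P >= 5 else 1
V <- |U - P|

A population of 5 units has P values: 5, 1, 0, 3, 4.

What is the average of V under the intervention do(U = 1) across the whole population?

2

The intervention sets U=1 in all 5 units regardless of P. Recomputing V per unit gives 4, 0, 1, 2, 3; average 2.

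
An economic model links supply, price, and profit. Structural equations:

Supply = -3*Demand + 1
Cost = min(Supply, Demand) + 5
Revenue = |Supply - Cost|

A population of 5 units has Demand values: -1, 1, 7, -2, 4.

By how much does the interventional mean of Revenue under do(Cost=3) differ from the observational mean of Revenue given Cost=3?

4.9

Every unit gets Cost=3 under the intervention. Revenue values become 1, 5, 23, 4, 14; E[Revenue|do(Cost=3)] = 9.4.
Conditioning on Cost=3 selects the 2 unit(s) with Demand ∈ {1, -2}. Their Revenue values: 5, 4. Mean = 4.5.
Difference = 9.4 − 4.5 = 4.9.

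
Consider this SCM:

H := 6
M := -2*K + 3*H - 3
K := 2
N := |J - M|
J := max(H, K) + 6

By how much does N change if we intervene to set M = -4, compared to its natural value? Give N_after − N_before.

do(M=-4) replaces the equation M := -2*K + 3*H - 3 with the constant M = -4.
J = max(H, K) + 6  [with H=6, K=2]  = 12
N = |J - M|  [with J=12, M=-4]  = 16
Without intervention: M = -2*K + 3*H - 3  [with K=2, H=6]  = 11; J = max(H, K) + 6  [with H=6, K=2]  = 12; N = |J - M|  [with J=12, M=11]  = 1.
Change = 16 − 1 = 15.

15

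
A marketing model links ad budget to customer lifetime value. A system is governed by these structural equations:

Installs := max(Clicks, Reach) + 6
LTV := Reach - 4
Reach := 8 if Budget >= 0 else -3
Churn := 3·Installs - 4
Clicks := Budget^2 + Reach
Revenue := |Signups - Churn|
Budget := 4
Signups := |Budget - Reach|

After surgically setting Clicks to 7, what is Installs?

14

The intervention breaks the incoming arrows to Clicks: Clicks := Budget^2 + Reach no longer applies, and Clicks = 7.
Reach = 8 if Budget >= 0 else -3  [with Budget=4]  = 8
Installs = max(Clicks, Reach) + 6  [with Clicks=7, Reach=8]  = 14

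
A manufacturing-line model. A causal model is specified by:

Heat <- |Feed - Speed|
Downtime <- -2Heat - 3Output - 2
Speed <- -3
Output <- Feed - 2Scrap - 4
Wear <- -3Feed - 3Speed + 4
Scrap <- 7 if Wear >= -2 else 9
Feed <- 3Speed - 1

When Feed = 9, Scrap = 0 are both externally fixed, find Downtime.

-41

The joint intervention fixes Feed = 9, Scrap = 0, removing each variable's own equation.
Heat = |Feed - Speed|  [with Feed=9, Speed=-3]  = 12
Output = Feed - 2Scrap - 4  [with Feed=9, Scrap=0]  = 5
Downtime = -2Heat - 3Output - 2  [with Heat=12, Output=5]  = -41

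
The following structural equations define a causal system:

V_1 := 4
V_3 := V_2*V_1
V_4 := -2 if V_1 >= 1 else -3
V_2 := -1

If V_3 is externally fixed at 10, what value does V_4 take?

-2

The intervention breaks the incoming arrows to V_3: V_3 := V_2*V_1 no longer applies, and V_3 = 10.
V_4 is not downstream of the intervention, so its value is determined by the original equations.
V_4 = -2 if V_1 >= 1 else -3  [with V_1=4]  = -2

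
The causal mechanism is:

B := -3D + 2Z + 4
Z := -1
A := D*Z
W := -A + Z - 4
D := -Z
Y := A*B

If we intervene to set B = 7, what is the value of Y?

-7

The intervention breaks the incoming arrows to B: B := -3D + 2Z + 4 no longer applies, and B = 7.
D = -Z  [with Z=-1]  = 1
A = D*Z  [with D=1, Z=-1]  = -1
Y = A*B  [with A=-1, B=7]  = -7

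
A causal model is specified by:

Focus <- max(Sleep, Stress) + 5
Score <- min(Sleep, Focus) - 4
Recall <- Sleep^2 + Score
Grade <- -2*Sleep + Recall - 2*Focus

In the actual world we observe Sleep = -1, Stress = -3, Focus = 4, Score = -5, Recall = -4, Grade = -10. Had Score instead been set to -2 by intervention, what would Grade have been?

-7

Under do(Score=-2), the mechanism Score <- min(Sleep, Focus) - 4 is discarded; Score is fixed at -2.
Focus = max(Sleep, Stress) + 5  [with Sleep=-1, Stress=-3]  = 4
Recall = Sleep^2 + Score  [with Sleep=-1, Score=-2]  = -1
Grade = -2*Sleep + Recall - 2*Focus  [with Sleep=-1, Recall=-1, Focus=4]  = -7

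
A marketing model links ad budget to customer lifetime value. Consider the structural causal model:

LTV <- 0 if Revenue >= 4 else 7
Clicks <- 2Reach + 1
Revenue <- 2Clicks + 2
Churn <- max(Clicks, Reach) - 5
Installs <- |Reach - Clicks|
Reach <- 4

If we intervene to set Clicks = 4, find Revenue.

10

do(Clicks=4) replaces the equation Clicks <- 2Reach + 1 with the constant Clicks = 4.
Revenue = 2Clicks + 2  [with Clicks=4]  = 10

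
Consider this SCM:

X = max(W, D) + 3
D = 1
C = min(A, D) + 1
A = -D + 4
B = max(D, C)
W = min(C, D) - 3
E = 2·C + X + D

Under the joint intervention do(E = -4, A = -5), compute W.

Under do(E = -4, A = -5), each intervened variable's structural equation is replaced by its fixed value.
C = min(A, D) + 1  [with A=-5, D=1]  = -4
W = min(C, D) - 3  [with C=-4, D=1]  = -7

-7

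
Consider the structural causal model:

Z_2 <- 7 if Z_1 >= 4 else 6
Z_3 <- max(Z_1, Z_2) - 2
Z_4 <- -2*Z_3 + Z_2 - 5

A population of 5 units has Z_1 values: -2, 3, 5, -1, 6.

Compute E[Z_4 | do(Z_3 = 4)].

-6.6

The intervention sets Z_3=4 in all 5 units regardless of Z_1. Recomputing Z_4 per unit gives -7, -7, -6, -7, -6; average -6.6.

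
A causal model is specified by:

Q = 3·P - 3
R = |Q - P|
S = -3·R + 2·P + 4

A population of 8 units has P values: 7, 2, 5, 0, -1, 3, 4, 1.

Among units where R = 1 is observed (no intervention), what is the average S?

E[S|R=1] averages over only the 2 units with R=1 (P = 2, 1): S = 5, 3, mean 4.

4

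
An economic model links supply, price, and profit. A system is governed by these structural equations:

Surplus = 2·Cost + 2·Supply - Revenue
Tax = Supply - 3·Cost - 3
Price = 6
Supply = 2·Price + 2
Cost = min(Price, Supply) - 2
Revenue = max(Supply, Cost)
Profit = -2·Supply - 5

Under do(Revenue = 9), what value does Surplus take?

27

The intervention breaks the incoming arrows to Revenue: Revenue = max(Supply, Cost) no longer applies, and Revenue = 9.
Supply = 2·Price + 2  [with Price=6]  = 14
Cost = min(Price, Supply) - 2  [with Price=6, Supply=14]  = 4
Surplus = 2·Cost + 2·Supply - Revenue  [with Cost=4, Supply=14, Revenue=9]  = 27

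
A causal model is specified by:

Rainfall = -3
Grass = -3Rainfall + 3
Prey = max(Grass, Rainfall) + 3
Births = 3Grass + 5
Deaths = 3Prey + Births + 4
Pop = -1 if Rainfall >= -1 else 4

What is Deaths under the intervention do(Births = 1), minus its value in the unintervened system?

Intervening sets Births = 1 and removes its equation (Births = 3Grass + 5).
Grass = -3Rainfall + 3  [with Rainfall=-3]  = 12
Prey = max(Grass, Rainfall) + 3  [with Grass=12, Rainfall=-3]  = 15
Deaths = 3Prey + Births + 4  [with Prey=15, Births=1]  = 50
Without intervention: Grass = -3Rainfall + 3  [with Rainfall=-3]  = 12; Prey = max(Grass, Rainfall) + 3  [with Grass=12, Rainfall=-3]  = 15; Births = 3Grass + 5  [with Grass=12]  = 41; Deaths = 3Prey + Births + 4  [with Prey=15, Births=41]  = 90.
Change = 50 − 90 = -40.

-40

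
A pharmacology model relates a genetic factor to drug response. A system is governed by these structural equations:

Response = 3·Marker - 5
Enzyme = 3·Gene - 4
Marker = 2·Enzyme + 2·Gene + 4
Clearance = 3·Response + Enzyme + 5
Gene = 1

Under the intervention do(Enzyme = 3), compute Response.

31

Under do(Enzyme=3), the mechanism Enzyme = 3·Gene - 4 is discarded; Enzyme is fixed at 3.
Marker = 2·Enzyme + 2·Gene + 4  [with Enzyme=3, Gene=1]  = 12
Response = 3·Marker - 5  [with Marker=12]  = 31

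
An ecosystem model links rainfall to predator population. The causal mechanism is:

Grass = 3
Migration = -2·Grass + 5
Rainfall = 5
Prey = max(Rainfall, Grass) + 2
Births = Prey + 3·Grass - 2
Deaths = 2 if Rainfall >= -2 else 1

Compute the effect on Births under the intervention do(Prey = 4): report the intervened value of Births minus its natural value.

The intervention breaks the incoming arrows to Prey: Prey = max(Rainfall, Grass) + 2 no longer applies, and Prey = 4.
Births = Prey + 3·Grass - 2  [with Prey=4, Grass=3]  = 11
Without intervention: Prey = max(Rainfall, Grass) + 2  [with Rainfall=5, Grass=3]  = 7; Births = Prey + 3·Grass - 2  [with Prey=7, Grass=3]  = 14.
Change = 11 − 14 = -3.

-3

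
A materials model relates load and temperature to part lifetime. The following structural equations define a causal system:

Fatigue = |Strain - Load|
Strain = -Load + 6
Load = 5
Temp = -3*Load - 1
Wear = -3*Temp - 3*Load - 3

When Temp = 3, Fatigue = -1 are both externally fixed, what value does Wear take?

-27

The joint intervention fixes Temp = 3, Fatigue = -1, removing each variable's own equation.
Wear = -3*Temp - 3*Load - 3  [with Temp=3, Load=5]  = -27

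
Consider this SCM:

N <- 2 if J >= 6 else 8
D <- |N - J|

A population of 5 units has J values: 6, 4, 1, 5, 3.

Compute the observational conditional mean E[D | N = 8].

4.75

Observing N=8 restricts to units where N's equation naturally yields 8: J ∈ {4, 1, 5, 3}. In that subpopulation D = 4, 7, 3, 5, mean 4.75.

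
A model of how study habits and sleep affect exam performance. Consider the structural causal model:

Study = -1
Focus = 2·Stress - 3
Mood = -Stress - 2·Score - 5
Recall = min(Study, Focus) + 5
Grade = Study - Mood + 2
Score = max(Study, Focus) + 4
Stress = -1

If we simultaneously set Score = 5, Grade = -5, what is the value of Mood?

Setting Score = 5, Grade = -5 by intervention discards those variables' equations.
Mood = -Stress - 2·Score - 5  [with Stress=-1, Score=5]  = -14

-14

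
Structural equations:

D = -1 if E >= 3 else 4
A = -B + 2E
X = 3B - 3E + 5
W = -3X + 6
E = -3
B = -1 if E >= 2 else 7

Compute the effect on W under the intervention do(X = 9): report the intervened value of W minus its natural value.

The intervention breaks the incoming arrows to X: X = 3B - 3E + 5 no longer applies, and X = 9.
W = -3X + 6  [with X=9]  = -21
Without intervention: B = -1 if E >= 2 else 7  [with E=-3]  = 7; X = 3B - 3E + 5  [with B=7, E=-3]  = 35; W = -3X + 6  [with X=35]  = -99.
Change = -21 − (-99) = 78.

78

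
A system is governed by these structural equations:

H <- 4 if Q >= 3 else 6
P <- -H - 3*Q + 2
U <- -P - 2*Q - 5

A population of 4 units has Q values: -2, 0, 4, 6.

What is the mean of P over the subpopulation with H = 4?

E[P|H=4] averages over only the 2 units with H=4 (Q = 4, 6): P = -14, -20, mean -17.

-17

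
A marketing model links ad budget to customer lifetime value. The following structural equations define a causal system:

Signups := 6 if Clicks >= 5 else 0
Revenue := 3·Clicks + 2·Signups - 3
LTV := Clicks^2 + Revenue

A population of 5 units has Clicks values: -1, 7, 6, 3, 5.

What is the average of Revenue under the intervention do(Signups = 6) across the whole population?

The intervention sets Signups=6 in all 5 units regardless of Clicks. Recomputing Revenue per unit gives 6, 30, 27, 18, 24; average 21.

21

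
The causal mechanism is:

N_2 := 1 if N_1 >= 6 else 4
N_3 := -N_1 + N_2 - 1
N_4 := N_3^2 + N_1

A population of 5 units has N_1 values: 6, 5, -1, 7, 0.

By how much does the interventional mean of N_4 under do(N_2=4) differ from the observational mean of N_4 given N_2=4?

Under do(N_2=4), N_2's equation is replaced by N_2=4 for every unit. Per-unit N_4: 15, 9, 15, 23, 9. Mean = 14.2.
Observing N_2=4 restricts to units where N_2's equation naturally yields 4: N_1 ∈ {5, -1, 0}. In that subpopulation N_4 = 9, 15, 9, mean 11.
Difference = 14.2 − 11 = 3.2.

3.2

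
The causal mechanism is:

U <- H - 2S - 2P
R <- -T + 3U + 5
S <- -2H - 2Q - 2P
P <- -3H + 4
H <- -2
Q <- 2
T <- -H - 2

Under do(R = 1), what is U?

18

Intervening sets R = 1 and removes its equation (R <- -T + 3U + 5).
Since U is not a descendant of the intervened variable, it is unaffected.
P = -3H + 4  [with H=-2]  = 10
S = -2H - 2Q - 2P  [with H=-2, Q=2, P=10]  = -20
U = H - 2S - 2P  [with H=-2, S=-20, P=10]  = 18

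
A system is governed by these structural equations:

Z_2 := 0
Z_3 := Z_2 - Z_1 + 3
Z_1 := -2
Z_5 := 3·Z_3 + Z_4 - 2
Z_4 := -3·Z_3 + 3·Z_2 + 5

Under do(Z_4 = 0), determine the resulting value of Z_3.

5

Under do(Z_4=0), the mechanism Z_4 := -3·Z_3 + 3·Z_2 + 5 is discarded; Z_4 is fixed at 0.
Since Z_3 is not a descendant of the intervened variable, it is unaffected.
Z_3 = Z_2 - Z_1 + 3  [with Z_2=0, Z_1=-2]  = 5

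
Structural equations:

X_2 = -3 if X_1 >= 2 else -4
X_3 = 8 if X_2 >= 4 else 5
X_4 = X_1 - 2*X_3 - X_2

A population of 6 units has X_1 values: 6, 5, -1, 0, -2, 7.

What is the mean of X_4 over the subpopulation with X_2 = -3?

-1

Observing X_2=-3 restricts to units where X_2's equation naturally yields -3: X_1 ∈ {6, 5, 7}. In that subpopulation X_4 = -1, -2, 0, mean -1.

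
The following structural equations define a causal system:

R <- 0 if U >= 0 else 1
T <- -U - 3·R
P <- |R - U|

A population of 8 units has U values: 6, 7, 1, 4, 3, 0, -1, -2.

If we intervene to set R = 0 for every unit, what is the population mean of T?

The intervention sets R=0 in all 8 units regardless of U. Recomputing T per unit gives -6, -7, -1, -4, -3, 0, 1, 2; average -2.25.

-2.25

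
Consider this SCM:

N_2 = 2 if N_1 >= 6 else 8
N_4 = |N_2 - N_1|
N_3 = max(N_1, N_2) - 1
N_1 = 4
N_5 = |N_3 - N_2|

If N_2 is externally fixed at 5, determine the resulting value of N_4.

Under do(N_2=5), the mechanism N_2 = 2 if N_1 >= 6 else 8 is discarded; N_2 is fixed at 5.
N_4 = |N_2 - N_1|  [with N_2=5, N_1=4]  = 1

1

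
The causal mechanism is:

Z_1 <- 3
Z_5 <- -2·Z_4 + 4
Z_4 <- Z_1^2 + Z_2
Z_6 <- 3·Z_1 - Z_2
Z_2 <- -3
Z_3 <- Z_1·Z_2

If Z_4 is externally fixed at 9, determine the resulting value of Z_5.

Intervening sets Z_4 = 9 and removes its equation (Z_4 <- Z_1^2 + Z_2).
Z_5 = -2·Z_4 + 4  [with Z_4=9]  = -14

-14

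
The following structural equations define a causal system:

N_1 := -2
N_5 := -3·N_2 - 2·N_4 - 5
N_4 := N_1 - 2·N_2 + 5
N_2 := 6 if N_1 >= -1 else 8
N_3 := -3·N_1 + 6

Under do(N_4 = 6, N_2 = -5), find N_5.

-2

The joint intervention fixes N_4 = 6, N_2 = -5, removing each variable's own equation.
N_5 = -3·N_2 - 2·N_4 - 5  [with N_2=-5, N_4=6]  = -2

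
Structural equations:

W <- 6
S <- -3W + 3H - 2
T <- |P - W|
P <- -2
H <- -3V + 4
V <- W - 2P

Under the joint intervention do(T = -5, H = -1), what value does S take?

-23

Setting T = -5, H = -1 by intervention discards those variables' equations.
S = -3W + 3H - 2  [with W=6, H=-1]  = -23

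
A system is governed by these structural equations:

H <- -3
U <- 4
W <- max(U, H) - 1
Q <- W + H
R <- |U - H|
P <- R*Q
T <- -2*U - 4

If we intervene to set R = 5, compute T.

-12

do(R=5) replaces the equation R <- |U - H| with the constant R = 5.
No directed path runs from R to T, so T keeps its natural value.
T = -2*U - 4  [with U=4]  = -12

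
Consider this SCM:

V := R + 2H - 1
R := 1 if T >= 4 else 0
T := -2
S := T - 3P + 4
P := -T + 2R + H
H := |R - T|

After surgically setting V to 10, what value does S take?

-10

The intervention breaks the incoming arrows to V: V := R + 2H - 1 no longer applies, and V = 10.
Since S is not a descendant of the intervened variable, it is unaffected.
R = 1 if T >= 4 else 0  [with T=-2]  = 0
H = |R - T|  [with R=0, T=-2]  = 2
P = -T + 2R + H  [with T=-2, R=0, H=2]  = 4
S = T - 3P + 4  [with T=-2, P=4]  = -10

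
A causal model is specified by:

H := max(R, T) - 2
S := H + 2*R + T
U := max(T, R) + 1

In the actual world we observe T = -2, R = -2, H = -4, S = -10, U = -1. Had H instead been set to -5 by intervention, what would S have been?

The intervention breaks the incoming arrows to H: H := max(R, T) - 2 no longer applies, and H = -5.
S = H + 2*R + T  [with H=-5, R=-2, T=-2]  = -11

-11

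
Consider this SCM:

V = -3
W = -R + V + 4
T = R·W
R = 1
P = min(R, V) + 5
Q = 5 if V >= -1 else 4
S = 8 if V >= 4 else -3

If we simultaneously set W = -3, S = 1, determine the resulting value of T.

The joint intervention fixes W = -3, S = 1, removing each variable's own equation.
T = R·W  [with R=1, W=-3]  = -3

-3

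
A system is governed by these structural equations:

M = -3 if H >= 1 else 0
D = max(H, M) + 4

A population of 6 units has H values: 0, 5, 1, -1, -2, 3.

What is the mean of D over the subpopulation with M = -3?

Observing M=-3 restricts to units where M's equation naturally yields -3: H ∈ {5, 1, 3}. In that subpopulation D = 9, 5, 7, mean 7.

7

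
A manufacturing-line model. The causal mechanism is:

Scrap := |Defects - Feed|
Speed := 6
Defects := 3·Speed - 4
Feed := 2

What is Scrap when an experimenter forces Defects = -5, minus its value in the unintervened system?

-5

The intervention breaks the incoming arrows to Defects: Defects := 3·Speed - 4 no longer applies, and Defects = -5.
Scrap = |Defects - Feed|  [with Defects=-5, Feed=2]  = 7
Without intervention: Defects = 3·Speed - 4  [with Speed=6]  = 14; Scrap = |Defects - Feed|  [with Defects=14, Feed=2]  = 12.
Change = 7 − 12 = -5.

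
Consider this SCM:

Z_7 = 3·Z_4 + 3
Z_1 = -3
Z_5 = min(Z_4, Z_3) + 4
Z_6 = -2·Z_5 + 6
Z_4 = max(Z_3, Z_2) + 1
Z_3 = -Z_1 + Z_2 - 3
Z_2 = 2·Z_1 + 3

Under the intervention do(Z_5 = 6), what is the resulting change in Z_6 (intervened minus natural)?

-10

The intervention breaks the incoming arrows to Z_5: Z_5 = min(Z_4, Z_3) + 4 no longer applies, and Z_5 = 6.
Z_6 = -2·Z_5 + 6  [with Z_5=6]  = -6
Without intervention: Z_2 = 2·Z_1 + 3  [with Z_1=-3]  = -3; Z_3 = -Z_1 + Z_2 - 3  [with Z_1=-3, Z_2=-3]  = -3; Z_4 = max(Z_3, Z_2) + 1  [with Z_3=-3, Z_2=-3]  = -2; Z_5 = min(Z_4, Z_3) + 4  [with Z_4=-2, Z_3=-3]  = 1; Z_6 = -2·Z_5 + 6  [with Z_5=1]  = 4.
Change = -6 − 4 = -10.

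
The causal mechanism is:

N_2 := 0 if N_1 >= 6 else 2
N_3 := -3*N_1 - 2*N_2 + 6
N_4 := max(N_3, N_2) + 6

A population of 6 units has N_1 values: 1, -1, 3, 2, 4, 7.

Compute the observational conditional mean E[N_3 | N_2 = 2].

-3.4

Conditioning on N_2=2 selects the 5 unit(s) with N_1 ∈ {1, -1, 3, 2, 4}. Their N_3 values: -1, 5, -7, -4, -10. Mean = -3.4.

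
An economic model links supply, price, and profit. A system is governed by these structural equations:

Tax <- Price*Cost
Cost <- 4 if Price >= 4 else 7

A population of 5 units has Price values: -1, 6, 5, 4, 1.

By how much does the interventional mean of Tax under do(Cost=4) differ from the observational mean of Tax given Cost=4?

The intervention sets Cost=4 in all 5 units regardless of Price. Recomputing Tax per unit gives -4, 24, 20, 16, 4; average 12.
E[Tax|Cost=4] averages over only the 3 units with Cost=4 (Price = 6, 5, 4): Tax = 24, 20, 16, mean 20.
Difference = 12 − 20 = -8.

-8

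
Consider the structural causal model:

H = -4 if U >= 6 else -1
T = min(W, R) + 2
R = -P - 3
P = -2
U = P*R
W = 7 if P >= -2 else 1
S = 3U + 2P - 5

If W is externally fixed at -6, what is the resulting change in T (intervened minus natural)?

Under do(W=-6), the mechanism W = 7 if P >= -2 else 1 is discarded; W is fixed at -6.
R = -P - 3  [with P=-2]  = -1
T = min(W, R) + 2  [with W=-6, R=-1]  = -4
Without intervention: R = -P - 3  [with P=-2]  = -1; W = 7 if P >= -2 else 1  [with P=-2]  = 7; T = min(W, R) + 2  [with W=7, R=-1]  = 1.
Change = -4 − 1 = -5.

-5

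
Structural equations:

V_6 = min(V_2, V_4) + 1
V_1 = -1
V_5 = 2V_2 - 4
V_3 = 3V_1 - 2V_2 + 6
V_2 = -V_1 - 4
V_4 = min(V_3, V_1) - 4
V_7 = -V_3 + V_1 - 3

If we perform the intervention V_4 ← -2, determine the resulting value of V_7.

-13

The intervention breaks the incoming arrows to V_4: V_4 = min(V_3, V_1) - 4 no longer applies, and V_4 = -2.
No directed path runs from V_4 to V_7, so V_7 keeps its natural value.
V_2 = -V_1 - 4  [with V_1=-1]  = -3
V_3 = 3V_1 - 2V_2 + 6  [with V_1=-1, V_2=-3]  = 9
V_7 = -V_3 + V_1 - 3  [with V_3=9, V_1=-1]  = -13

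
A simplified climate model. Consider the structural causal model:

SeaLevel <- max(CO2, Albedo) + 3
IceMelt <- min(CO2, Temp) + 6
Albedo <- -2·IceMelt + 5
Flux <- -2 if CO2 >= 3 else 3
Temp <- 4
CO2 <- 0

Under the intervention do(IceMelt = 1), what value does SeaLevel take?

6

do(IceMelt=1) replaces the equation IceMelt <- min(CO2, Temp) + 6 with the constant IceMelt = 1.
Albedo = -2·IceMelt + 5  [with IceMelt=1]  = 3
SeaLevel = max(CO2, Albedo) + 3  [with CO2=0, Albedo=3]  = 6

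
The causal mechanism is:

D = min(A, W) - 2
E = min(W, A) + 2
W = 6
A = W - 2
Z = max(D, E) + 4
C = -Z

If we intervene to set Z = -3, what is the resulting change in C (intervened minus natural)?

13

The intervention breaks the incoming arrows to Z: Z = max(D, E) + 4 no longer applies, and Z = -3.
C = -Z  [with Z=-3]  = 3
Without intervention: A = W - 2  [with W=6]  = 4; D = min(A, W) - 2  [with A=4, W=6]  = 2; E = min(W, A) + 2  [with W=6, A=4]  = 6; Z = max(D, E) + 4  [with D=2, E=6]  = 10; C = -Z  [with Z=10]  = -10.
Change = 3 − (-10) = 13.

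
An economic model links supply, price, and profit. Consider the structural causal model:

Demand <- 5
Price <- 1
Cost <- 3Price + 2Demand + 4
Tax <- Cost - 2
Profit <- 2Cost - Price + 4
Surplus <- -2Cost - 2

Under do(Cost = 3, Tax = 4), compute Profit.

9

Setting Cost = 3, Tax = 4 by intervention discards those variables' equations.
Profit = 2Cost - Price + 4  [with Cost=3, Price=1]  = 9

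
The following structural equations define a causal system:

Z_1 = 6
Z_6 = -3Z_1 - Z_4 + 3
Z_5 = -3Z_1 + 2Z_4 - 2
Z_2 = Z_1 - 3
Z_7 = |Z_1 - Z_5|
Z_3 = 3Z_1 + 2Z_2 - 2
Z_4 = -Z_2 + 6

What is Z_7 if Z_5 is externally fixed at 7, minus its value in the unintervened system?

-19

Under do(Z_5=7), the mechanism Z_5 = -3Z_1 + 2Z_4 - 2 is discarded; Z_5 is fixed at 7.
Z_7 = |Z_1 - Z_5|  [with Z_1=6, Z_5=7]  = 1
Without intervention: Z_2 = Z_1 - 3  [with Z_1=6]  = 3; Z_4 = -Z_2 + 6  [with Z_2=3]  = 3; Z_5 = -3Z_1 + 2Z_4 - 2  [with Z_1=6, Z_4=3]  = -14; Z_7 = |Z_1 - Z_5|  [with Z_1=6, Z_5=-14]  = 20.
Change = 1 − 20 = -19.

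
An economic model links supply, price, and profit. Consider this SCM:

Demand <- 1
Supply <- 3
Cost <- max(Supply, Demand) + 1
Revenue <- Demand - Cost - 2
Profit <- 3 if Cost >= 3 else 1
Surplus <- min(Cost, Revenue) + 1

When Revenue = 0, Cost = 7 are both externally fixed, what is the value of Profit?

The joint intervention fixes Revenue = 0, Cost = 7, removing each variable's own equation.
Profit = 3 if Cost >= 3 else 1  [with Cost=7]  = 3

3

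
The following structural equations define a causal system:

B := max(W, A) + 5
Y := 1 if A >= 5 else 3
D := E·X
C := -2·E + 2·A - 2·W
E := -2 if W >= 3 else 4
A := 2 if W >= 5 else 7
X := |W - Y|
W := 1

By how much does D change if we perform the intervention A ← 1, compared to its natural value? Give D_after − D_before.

do(A=1) replaces the equation A := 2 if W >= 5 else 7 with the constant A = 1.
E = -2 if W >= 3 else 4  [with W=1]  = 4
Y = 1 if A >= 5 else 3  [with A=1]  = 3
X = |W - Y|  [with W=1, Y=3]  = 2
D = E·X  [with E=4, X=2]  = 8
Without intervention: A = 2 if W >= 5 else 7  [with W=1]  = 7; E = -2 if W >= 3 else 4  [with W=1]  = 4; Y = 1 if A >= 5 else 3  [with A=7]  = 1; X = |W - Y|  [with W=1, Y=1]  = 0; D = E·X  [with E=4, X=0]  = 0.
Change = 8 − 0 = 8.

8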